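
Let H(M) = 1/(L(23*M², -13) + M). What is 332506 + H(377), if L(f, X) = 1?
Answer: 125687269/378 ≈ 3.3251e+5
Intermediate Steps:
H(M) = 1/(1 + M)
332506 + H(377) = 332506 + 1/(1 + 377) = 332506 + 1/378 = 125687269/378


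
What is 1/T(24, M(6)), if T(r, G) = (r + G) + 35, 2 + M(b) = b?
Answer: 1/63 ≈ 0.015873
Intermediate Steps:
M(b) = -2 + b
T(r, G) = 35 + G + r (T(r, G) = (G + r) + 35 = 35 + G + r)
1/T(24, M(6)) = 1/(35 + (-2 + 6) + 24) = 1/(35 + 4 + 24) = 1/63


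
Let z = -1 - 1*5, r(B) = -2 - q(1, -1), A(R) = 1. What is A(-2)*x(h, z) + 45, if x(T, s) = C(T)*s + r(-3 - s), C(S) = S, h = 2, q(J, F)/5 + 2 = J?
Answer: 36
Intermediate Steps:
q(J, F) = -10 + 5*J
r(B) = 3 (r(B) = -2 - (-10 + 5*1) = -2 - (-10 + 5) = -2 - 1*(-5) = -2 + 5 = 3)
z = -6 (z = -1 - 5 = -6)
x(T, s) = 3 + T*s (x(T, s) = T*s + 3 = 3 + T*s)
A(-2)*x(h, z) + 45 = 1*(3 + 2*(-6)) + 45 = 1*(3 - 12) + 45 = 1*(-9) + 45 = -9 + 45 = 36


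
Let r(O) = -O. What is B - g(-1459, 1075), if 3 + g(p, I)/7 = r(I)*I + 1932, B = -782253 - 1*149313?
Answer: 7144306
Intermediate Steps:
B = -931566 (B = -782253 - 149313 = -931566)
g(p, I) = 13503 - 7*I**2 (g(p, I) = -21 + 7*((-I)*I + 1932) = -21 + 7*(-I**2 + 1932) = -21 + 7*(1932 - I**2) = -21 + (13524 - 7*I**2) = 13503 - 7*I**2)
B - g(-1459, 1075) = -931566 - (13503 - 7*1075**2) = -931566 - (13503 - 7*1155625) = -931566 - (13503 - 8089375) = -931566 - 1*(-8075872) = -931566 + 8075872 = 7144306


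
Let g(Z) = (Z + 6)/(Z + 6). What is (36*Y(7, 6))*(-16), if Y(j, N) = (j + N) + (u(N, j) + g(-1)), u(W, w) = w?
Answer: -12096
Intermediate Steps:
g(Z) = 1 (g(Z) = (6 + Z)/(6 + Z) = 1)
Y(j, N) = 1 + N + 2*j (Y(j, N) = (j + N) + (j + 1) = (N + j) + (1 + j) = 1 + N + 2*j)
(36*Y(7, 6))*(-16) = (36*(1 + 6 + 2*7))*(-16) = (36*(1 + 6 + 14))*(-16) = (36*21)*(-16) = 756*(-16) = -12096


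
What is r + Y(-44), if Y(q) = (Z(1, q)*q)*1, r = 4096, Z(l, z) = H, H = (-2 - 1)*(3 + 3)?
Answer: 4888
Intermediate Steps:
H = -18 (H = -3*6 = -18)
Z(l, z) = -18
Y(q) = -18*q (Y(q) = -18*q*1 = -18*q)
r + Y(-44) = 4096 - 18*(-44) = 4096 + 792 = 4888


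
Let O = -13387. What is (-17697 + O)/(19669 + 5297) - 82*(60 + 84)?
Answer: -7758674/657 ≈ -11809.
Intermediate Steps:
(-17697 + O)/(19669 + 5297) - 82*(60 + 84) = (-17697 - 13387)/(19669 + 5297) - 82*(60 + 84) = -31084/24966 - 82*144 = -31084*1/24966 - 11808 = -818/657 - 11808 = -7758674/657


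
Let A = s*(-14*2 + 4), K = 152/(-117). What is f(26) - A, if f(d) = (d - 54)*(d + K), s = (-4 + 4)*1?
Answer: -80920/117 ≈ -691.62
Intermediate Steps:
K = -152/117 (K = 152*(-1/117) = -152/117 ≈ -1.2991)
s = 0 (s = 0*1 = 0)
f(d) = (-54 + d)*(-152/117 + d) (f(d) = (d - 54)*(d - 152/117) = (-54 + d)*(-152/117 + d))
A = 0 (A = 0*(-14*2 + 4) = 0*(-28 + 4) = 0*(-24) = 0)
f(26) - A = (912/13 + 26**2 - 6470/117*26) - 1*0 = (912/13 + 676 - 12940/9) + 0 = -80920/117 + 0 = -80920/117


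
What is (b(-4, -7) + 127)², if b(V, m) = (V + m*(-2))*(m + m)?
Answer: 169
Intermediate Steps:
b(V, m) = 2*m*(V - 2*m) (b(V, m) = (V - 2*m)*(2*m) = 2*m*(V - 2*m))
(b(-4, -7) + 127)² = (2*(-7)*(-4 - 2*(-7)) + 127)² = (2*(-7)*(-4 + 14) + 127)² = (2*(-7)*10 + 127)² = (-140 + 127)² = (-13)² = 169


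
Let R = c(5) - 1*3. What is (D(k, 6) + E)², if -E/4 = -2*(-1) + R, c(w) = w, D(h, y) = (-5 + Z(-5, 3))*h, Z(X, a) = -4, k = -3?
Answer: 121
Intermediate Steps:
D(h, y) = -9*h (D(h, y) = (-5 - 4)*h = -9*h)
R = 2 (R = 5 - 1*3 = 5 - 3 = 2)
E = -16 (E = -4*(-2*(-1) + 2) = -4*(2 + 2) = -4*4 = -16)
(D(k, 6) + E)² = (-9*(-3) - 16)² = (27 - 16)² = 11² = 121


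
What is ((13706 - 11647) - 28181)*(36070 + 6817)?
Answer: -1120294214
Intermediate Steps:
((13706 - 11647) - 28181)*(36070 + 6817) = (2059 - 28181)*42887 = -26122*42887 = -1120294214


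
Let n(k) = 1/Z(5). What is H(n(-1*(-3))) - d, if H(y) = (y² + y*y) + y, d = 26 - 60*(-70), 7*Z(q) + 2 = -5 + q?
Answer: -4205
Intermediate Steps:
Z(q) = -1 + q/7 (Z(q) = -2/7 + (-5 + q)/7 = -2/7 + (-5/7 + q/7) = -1 + q/7)
d = 4226 (d = 26 + 4200 = 4226)
n(k) = -7/2 (n(k) = 1/(-1 + (⅐)*5) = 1/(-1 + 5/7) = 1/(-2/7) = -7/2)
H(y) = y + 2*y² (H(y) = (y² + y²) + y = 2*y² + y = y + 2*y²)
H(n(-1*(-3))) - d = -7*(1 + 2*(-7/2))/2 - 1*4226 = -7*(1 - 7)/2 - 4226 = -7/2*(-6) - 4226 = 21 - 4226 = -4205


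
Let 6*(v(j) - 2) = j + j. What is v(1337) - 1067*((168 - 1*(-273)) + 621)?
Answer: -3398119/3 ≈ -1.1327e+6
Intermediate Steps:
v(j) = 2 + j/3 (v(j) = 2 + (j + j)/6 = 2 + (2*j)/6 = 2 + j/3)
v(1337) - 1067*((168 - 1*(-273)) + 621) = (2 + (⅓)*1337) - 1067*((168 - 1*(-273)) + 621) = (2 + 1337/3) - 1067*((168 + 273) + 621) = 1343/3 - 1067*(441 + 621) = 1343/3 - 1067*1062 = 1343/3 - 1133154 = -3398119/3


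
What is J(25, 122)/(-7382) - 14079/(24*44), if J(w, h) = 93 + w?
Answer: -17342631/1299232 ≈ -13.348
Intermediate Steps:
J(25, 122)/(-7382) - 14079/(24*44) = (93 + 25)/(-7382) - 14079/(24*44) = 118*(-1/7382) - 14079/1056 = -59/3691 - 14079*1/1056 = -59/3691 - 4693/352 = -17342631/1299232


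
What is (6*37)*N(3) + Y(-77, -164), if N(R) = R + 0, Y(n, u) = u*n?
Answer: 13294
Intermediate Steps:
Y(n, u) = n*u
N(R) = R
(6*37)*N(3) + Y(-77, -164) = (6*37)*3 - 77*(-164) = 222*3 + 12628 = 666 + 12628 = 13294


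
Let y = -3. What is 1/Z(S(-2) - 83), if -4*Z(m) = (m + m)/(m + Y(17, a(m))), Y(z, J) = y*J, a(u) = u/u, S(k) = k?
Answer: -176/85 ≈ -2.0706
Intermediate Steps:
a(u) = 1
Y(z, J) = -3*J
Z(m) = -m/(2*(-3 + m)) (Z(m) = -(m + m)/(4*(m - 3*1)) = -2*m/(4*(m - 3)) = -2*m/(4*(-3 + m)) = -m/(2*(-3 + m)))
1/Z(S(-2) - 83) = 1/(-(-2 - 83)/(-6 + 2*(-2 - 83))) = 1/(-1*(-85)/(-6 + 2*(-85))) = 1/(-1*(-85)/(-6 - 170)) = 1/(-1*(-85)/(-176)) = 1/(-1*(-85)*(-1/176)) = 1/(-85/176) = -176/85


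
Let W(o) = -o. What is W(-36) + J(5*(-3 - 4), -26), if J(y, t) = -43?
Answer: -7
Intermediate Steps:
W(-36) + J(5*(-3 - 4), -26) = -1*(-36) - 43 = 36 - 43 = -7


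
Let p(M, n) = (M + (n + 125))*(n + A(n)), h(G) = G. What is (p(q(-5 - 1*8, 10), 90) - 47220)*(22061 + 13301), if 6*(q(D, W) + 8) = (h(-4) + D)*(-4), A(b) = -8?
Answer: -3110087900/3 ≈ -1.0367e+9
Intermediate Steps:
q(D, W) = -16/3 - 2*D/3 (q(D, W) = -8 + ((-4 + D)*(-4))/6 = -8 + (16 - 4*D)/6 = -8 + (8/3 - 2*D/3) = -16/3 - 2*D/3)
p(M, n) = (-8 + n)*(125 + M + n) (p(M, n) = (M + (n + 125))*(n - 8) = (M + (125 + n))*(-8 + n) = (125 + M + n)*(-8 + n) = (-8 + n)*(125 + M + n))
(p(q(-5 - 1*8, 10), 90) - 47220)*(22061 + 13301) = ((-1000 + 90² - 8*(-16/3 - 2*(-5 - 1*8)/3) + 117*90 + (-16/3 - 2*(-5 - 1*8)/3)*90) - 47220)*(22061 + 13301) = ((-1000 + 8100 - 8*(-16/3 - 2*(-5 - 8)/3) + 10530 + (-16/3 - 2*(-5 - 8)/3)*90) - 47220)*35362 = ((-1000 + 8100 - 8*(-16/3 - ⅔*(-13)) + 10530 + (-16/3 - ⅔*(-13))*90) - 47220)*35362 = ((-1000 + 8100 - 8*(-16/3 + 26/3) + 10530 + (-16/3 + 26/3)*90) - 47220)*35362 = ((-1000 + 8100 - 8*10/3 + 10530 + (10/3)*90) - 47220)*35362 = ((-1000 + 8100 - 80/3 + 10530 + 300) - 47220)*35362 = (53710/3 - 47220)*35362 = -87950/3*35362 = -3110087900/3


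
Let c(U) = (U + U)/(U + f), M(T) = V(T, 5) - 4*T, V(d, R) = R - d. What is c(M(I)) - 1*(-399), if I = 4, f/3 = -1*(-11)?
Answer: 1192/3 ≈ 397.33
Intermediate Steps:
f = 33 (f = 3*(-1*(-11)) = 3*11 = 33)
M(T) = 5 - 5*T (M(T) = (5 - T) - 4*T = 5 - 5*T)
c(U) = 2*U/(33 + U) (c(U) = (U + U)/(U + 33) = (2*U)/(33 + U) = 2*U/(33 + U))
c(M(I)) - 1*(-399) = 2*(5 - 5*4)/(33 + (5 - 5*4)) - 1*(-399) = 2*(5 - 20)/(33 + (5 - 20)) + 399 = 2*(-15)/(33 - 15) + 399 = 2*(-15)/18 + 399 = 2*(-15)*(1/18) + 399 = -5/3 + 399 = 1192/3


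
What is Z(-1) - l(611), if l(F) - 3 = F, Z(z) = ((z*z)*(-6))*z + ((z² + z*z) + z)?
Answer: -607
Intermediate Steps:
Z(z) = z - 6*z³ + 2*z² (Z(z) = (z²*(-6))*z + ((z² + z²) + z) = (-6*z²)*z + (2*z² + z) = -6*z³ + (z + 2*z²) = z - 6*z³ + 2*z²)
l(F) = 3 + F
Z(-1) - l(611) = -(1 - 6*(-1)² + 2*(-1)) - (3 + 611) = -(1 - 6*1 - 2) - 1*614 = -(1 - 6 - 2) - 614 = -1*(-7) - 614 = 7 - 614 = -607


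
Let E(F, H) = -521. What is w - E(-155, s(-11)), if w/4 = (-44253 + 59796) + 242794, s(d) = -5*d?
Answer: 1033869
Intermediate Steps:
w = 1033348 (w = 4*((-44253 + 59796) + 242794) = 4*(15543 + 242794) = 4*258337 = 1033348)
w - E(-155, s(-11)) = 1033348 - 1*(-521) = 1033348 + 521 = 1033869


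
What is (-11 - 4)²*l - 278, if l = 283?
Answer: 63397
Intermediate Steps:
(-11 - 4)²*l - 278 = (-11 - 4)²*283 - 278 = (-15)²*283 - 278 = 225*283 - 278 = 63675 - 278 = 63397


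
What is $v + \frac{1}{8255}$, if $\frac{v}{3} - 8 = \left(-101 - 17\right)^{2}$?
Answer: $\frac{345025981}{8255} \approx 41796.0$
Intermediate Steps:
$v = 41796$ ($v = 24 + 3 \left(-101 - 17\right)^{2} = 24 + 3 \left(-118\right)^{2} = 24 + 3 \cdot 13924 = 24 + 41772 = 41796$)
$v + \frac{1}{8255} = 41796 + \frac{1}{8255} = \frac{345025981}{8255}$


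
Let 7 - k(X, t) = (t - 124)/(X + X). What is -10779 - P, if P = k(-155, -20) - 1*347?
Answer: -1617973/155 ≈ -10439.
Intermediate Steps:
k(X, t) = 7 - (-124 + t)/(2*X) (k(X, t) = 7 - (t - 124)/(X + X) = 7 - (-124 + t)/(2*X))
P = -52772/155 (P = (1/2)*(124 - 1*(-20) + 14*(-155))/(-155) - 1*347 = (1/2)*(-1/155)*(124 + 20 - 2170) - 347 = (1/2)*(-1/155)*(-2026) - 347 = 1013/155 - 347 = -52772/155 ≈ -340.46)
-10779 - P = -10779 - 1*(-52772/155) = -10779 + 52772/155 = -1617973/155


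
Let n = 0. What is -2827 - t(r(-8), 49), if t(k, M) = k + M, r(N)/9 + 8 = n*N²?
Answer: -2804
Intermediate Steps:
r(N) = -72 (r(N) = -72 + 9*(0*N²) = -72 + 9*0 = -72 + 0 = -72)
t(k, M) = M + k
-2827 - t(r(-8), 49) = -2827 - (49 - 72) = -2827 - 1*(-23) = -2827 + 23 = -2804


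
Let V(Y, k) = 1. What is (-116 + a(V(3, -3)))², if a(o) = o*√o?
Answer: 13225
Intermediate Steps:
a(o) = o^(3/2)
(-116 + a(V(3, -3)))² = (-116 + 1^(3/2))² = (-116 + 1)² = (-115)² = 13225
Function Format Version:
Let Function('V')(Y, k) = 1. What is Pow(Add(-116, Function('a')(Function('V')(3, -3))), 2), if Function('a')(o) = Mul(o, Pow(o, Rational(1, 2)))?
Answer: 13225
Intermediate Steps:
Function('a')(o) = Pow(o, Rational(3, 2))
Pow(Add(-116, Function('a')(Function('V')(3, -3))), 2) = Pow(Add(-116, Pow(1, Rational(3, 2))), 2) = Pow(Add(-116, 1), 2) = Pow(-115, 2) = 13225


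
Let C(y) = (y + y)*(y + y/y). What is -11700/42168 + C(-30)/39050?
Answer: -3195939/13722170 ≈ -0.23290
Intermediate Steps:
C(y) = 2*y*(1 + y) (C(y) = (2*y)*(y + 1) = (2*y)*(1 + y) = 2*y*(1 + y))
-11700/42168 + C(-30)/39050 = -11700/42168 + (2*(-30)*(1 - 30))/39050 = -11700*1/42168 + (2*(-30)*(-29))*(1/39050) = -975/3514 + 1740*(1/39050) = -975/3514 + 174/3905 = -3195939/13722170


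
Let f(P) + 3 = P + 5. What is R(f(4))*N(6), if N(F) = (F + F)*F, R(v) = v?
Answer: 432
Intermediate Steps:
f(P) = 2 + P (f(P) = -3 + (P + 5) = -3 + (5 + P) = 2 + P)
N(F) = 2*F² (N(F) = (2*F)*F = 2*F²)
R(f(4))*N(6) = (2 + 4)*(2*6²) = 6*(2*36) = 6*72 = 432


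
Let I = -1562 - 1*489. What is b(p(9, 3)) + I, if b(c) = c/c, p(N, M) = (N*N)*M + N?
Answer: -2050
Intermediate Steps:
p(N, M) = N + M*N**2 (p(N, M) = N**2*M + N = M*N**2 + N = N + M*N**2)
I = -2051 (I = -1562 - 489 = -2051)
b(c) = 1
b(p(9, 3)) + I = 1 - 2051 = -2050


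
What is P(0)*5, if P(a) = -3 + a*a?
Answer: -15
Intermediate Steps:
P(a) = -3 + a²
P(0)*5 = (-3 + 0²)*5 = (-3 + 0)*5 = -3*5 = -15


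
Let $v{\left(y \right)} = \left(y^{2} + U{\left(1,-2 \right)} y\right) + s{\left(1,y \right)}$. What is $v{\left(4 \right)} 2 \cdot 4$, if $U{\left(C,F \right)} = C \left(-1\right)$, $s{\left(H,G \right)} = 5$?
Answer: $136$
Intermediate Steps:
$U{\left(C,F \right)} = - C$
$v{\left(y \right)} = 5 + y^{2} - y$ ($v{\left(y \right)} = \left(y^{2} + \left(-1\right) 1 y\right) + 5 = \left(y^{2} - y\right) + 5 = 5 + y^{2} - y$)
$v{\left(4 \right)} 2 \cdot 4 = \left(5 + 4^{2} - 4\right) 2 \cdot 4 = \left(5 + 16 - 4\right) 2 \cdot 4 = 17 \cdot 2 \cdot 4 = 34 \cdot 4 = 136$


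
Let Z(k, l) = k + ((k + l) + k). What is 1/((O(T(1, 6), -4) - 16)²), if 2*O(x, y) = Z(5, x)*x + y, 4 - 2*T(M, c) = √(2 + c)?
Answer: 2/361 ≈ 0.0055402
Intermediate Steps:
Z(k, l) = l + 3*k (Z(k, l) = k + (l + 2*k) = l + 3*k)
T(M, c) = 2 - √(2 + c)/2
O(x, y) = y/2 + x*(15 + x)/2 (O(x, y) = ((x + 3*5)*x + y)/2 = ((x + 15)*x + y)/2 = ((15 + x)*x + y)/2 = (x*(15 + x) + y)/2 = (y + x*(15 + x))/2 = y/2 + x*(15 + x)/2)
1/((O(T(1, 6), -4) - 16)²) = 1/((((½)*(-4) + (2 - √(2 + 6)/2)*(15 + (2 - √(2 + 6)/2))/2) - 16)²) = 1/(((-2 + (2 - √2)*(15 + (2 - √2))/2) - 16)²) = 1/(((-2 + (2 - √2)*(17 - √2)/2) - 16)²) = 1/((-18 + (2 - √2)*(17 - √2)/2)²) = (-18 + (2 - √2)*(17 - √2)/2)⁻²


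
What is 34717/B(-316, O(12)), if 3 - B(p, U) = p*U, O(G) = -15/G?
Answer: -34717/392 ≈ -88.564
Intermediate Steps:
B(p, U) = 3 - U*p (B(p, U) = 3 - p*U = 3 - U*p)
34717/B(-316, O(12)) = 34717/(3 - 1*(-15/12)*(-316)) = 34717/(3 - 1*(-15*1/12)*(-316)) = 34717/(3 - 1*(-5/4)*(-316)) = 34717/(3 - 395) = 34717/(-392) = 34717*(-1/392) = -34717/392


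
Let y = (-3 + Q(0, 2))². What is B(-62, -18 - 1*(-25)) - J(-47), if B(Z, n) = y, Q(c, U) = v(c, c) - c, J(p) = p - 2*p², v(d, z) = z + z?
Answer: 4474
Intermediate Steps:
v(d, z) = 2*z
Q(c, U) = c (Q(c, U) = 2*c - c = c)
y = 9 (y = (-3 + 0)² = (-3)² = 9)
B(Z, n) = 9
B(-62, -18 - 1*(-25)) - J(-47) = 9 - (-47)*(1 - 2*(-47)) = 9 - (-47)*(1 + 94) = 9 - (-47)*95 = 9 - 1*(-4465) = 9 + 4465 = 4474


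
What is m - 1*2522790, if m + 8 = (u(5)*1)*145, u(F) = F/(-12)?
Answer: -30274301/12 ≈ -2.5229e+6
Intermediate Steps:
u(F) = -F/12 (u(F) = F*(-1/12) = -F/12)
m = -821/12 (m = -8 + (-1/12*5*1)*145 = -8 - 5/12*1*145 = -8 - 5/12*145 = -8 - 725/12 = -821/12 ≈ -68.417)
m - 1*2522790 = -821/12 - 1*2522790 = -821/12 - 2522790 = -30274301/12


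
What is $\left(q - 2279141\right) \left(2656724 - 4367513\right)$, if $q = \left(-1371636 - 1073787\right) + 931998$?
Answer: $6488280194574$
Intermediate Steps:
$q = -1513425$ ($q = -2445423 + 931998 = -1513425$)
$\left(q - 2279141\right) \left(2656724 - 4367513\right) = \left(-1513425 - 2279141\right) \left(2656724 - 4367513\right) = \left(-3792566\right) \left(-1710789\right) = 6488280194574$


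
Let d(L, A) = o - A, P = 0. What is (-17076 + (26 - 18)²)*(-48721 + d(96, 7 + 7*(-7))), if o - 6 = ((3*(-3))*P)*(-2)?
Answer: 828025076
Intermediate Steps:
o = 6 (o = 6 + ((3*(-3))*0)*(-2) = 6 - 9*0*(-2) = 6 + 0*(-2) = 6 + 0 = 6)
d(L, A) = 6 - A
(-17076 + (26 - 18)²)*(-48721 + d(96, 7 + 7*(-7))) = (-17076 + (26 - 18)²)*(-48721 + (6 - (7 + 7*(-7)))) = (-17076 + 8²)*(-48721 + (6 - (7 - 49))) = (-17076 + 64)*(-48721 + (6 - 1*(-42))) = -17012*(-48721 + (6 + 42)) = -17012*(-48721 + 48) = -17012*(-48673) = 828025076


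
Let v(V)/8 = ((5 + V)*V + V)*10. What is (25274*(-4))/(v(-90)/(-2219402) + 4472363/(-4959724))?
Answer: 79487606394349472/923258033009 ≈ 86095.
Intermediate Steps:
v(V) = 80*V + 80*V*(5 + V) (v(V) = 8*(((5 + V)*V + V)*10) = 8*((V*(5 + V) + V)*10) = 8*((V + V*(5 + V))*10) = 8*(10*V + 10*V*(5 + V)) = 80*V + 80*V*(5 + V))
(25274*(-4))/(v(-90)/(-2219402) + 4472363/(-4959724)) = (25274*(-4))/((80*(-90)*(6 - 90))/(-2219402) + 4472363/(-4959724)) = -101096/((80*(-90)*(-84))*(-1/2219402) + 4472363*(-1/4959724)) = -101096/(604800*(-1/2219402) - 638909/708532) = -101096/(-302400/1109701 - 638909/708532) = -101096/(-923258033009/786258668932) = -101096*(-786258668932/923258033009) = 79487606394349472/923258033009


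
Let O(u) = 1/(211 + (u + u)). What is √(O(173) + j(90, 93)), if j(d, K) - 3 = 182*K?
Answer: √5252205878/557 ≈ 130.11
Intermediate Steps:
j(d, K) = 3 + 182*K
O(u) = 1/(211 + 2*u)
√(O(173) + j(90, 93)) = √(1/(211 + 2*173) + (3 + 182*93)) = √(1/(211 + 346) + (3 + 16926)) = √(1/557 + 16929) = √(9429454/557) = √5252205878/557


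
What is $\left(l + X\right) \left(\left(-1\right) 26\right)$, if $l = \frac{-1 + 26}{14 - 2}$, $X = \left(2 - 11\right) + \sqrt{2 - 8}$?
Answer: $\frac{1079}{6} - 26 i \sqrt{6} \approx 179.83 - 63.687 i$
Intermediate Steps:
$X = -9 + i \sqrt{6}$ ($X = -9 + \sqrt{-6} = -9 + i \sqrt{6} \approx -9.0 + 2.4495 i$)
$l = \frac{25}{12} \approx 2.0833$
$\left(l + X\right) \left(\left(-1\right) 26\right) = \left(\frac{25}{12} - \left(9 - i \sqrt{6}\right)\right) \left(\left(-1\right) 26\right) = \left(- \frac{83}{12} + i \sqrt{6}\right) \left(-26\right) = \frac{1079}{6} - 26 i \sqrt{6}$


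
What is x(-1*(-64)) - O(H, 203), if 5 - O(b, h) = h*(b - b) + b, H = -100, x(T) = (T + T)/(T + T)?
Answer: -104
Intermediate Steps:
x(T) = 1 (x(T) = (2*T)/((2*T)) = (2*T)*(1/(2*T)) = 1)
O(b, h) = 5 - b (O(b, h) = 5 - (h*(b - b) + b) = 5 - (h*0 + b) = 5 - (0 + b) = 5 - b)
x(-1*(-64)) - O(H, 203) = 1 - (5 - 1*(-100)) = 1 - (5 + 100) = 1 - 1*105 = 1 - 105 = -104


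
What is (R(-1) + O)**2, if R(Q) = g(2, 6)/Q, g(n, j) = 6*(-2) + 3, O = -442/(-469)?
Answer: 21743569/219961 ≈ 98.852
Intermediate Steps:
O = 442/469 (O = -442*(-1/469) = 442/469 ≈ 0.94243)
g(n, j) = -9 (g(n, j) = -12 + 3 = -9)
R(Q) = -9/Q
(R(-1) + O)**2 = (-9/(-1) + 442/469)**2 = (-9*(-1) + 442/469)**2 = (9 + 442/469)**2 = (4663/469)**2 = 21743569/219961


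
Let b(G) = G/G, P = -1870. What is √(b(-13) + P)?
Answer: I*√1869 ≈ 43.232*I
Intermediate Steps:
b(G) = 1
√(b(-13) + P) = √(1 - 1870) = √(-1869) = I*√1869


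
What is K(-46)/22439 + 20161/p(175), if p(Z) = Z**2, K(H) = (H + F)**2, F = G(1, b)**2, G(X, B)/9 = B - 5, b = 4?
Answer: 489908304/687194375 ≈ 0.71291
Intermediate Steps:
G(X, B) = -45 + 9*B (G(X, B) = 9*(B - 5) = 9*(-5 + B) = -45 + 9*B)
F = 81 (F = (-45 + 9*4)**2 = (-45 + 36)**2 = (-9)**2 = 81)
K(H) = (81 + H)**2 (K(H) = (H + 81)**2 = (81 + H)**2)
K(-46)/22439 + 20161/p(175) = (81 - 46)**2/22439 + 20161/(175**2) = 35**2*(1/22439) + 20161/30625 = 1225*(1/22439) + 20161*(1/30625) = 1225/22439 + 20161/30625 = 489908304/687194375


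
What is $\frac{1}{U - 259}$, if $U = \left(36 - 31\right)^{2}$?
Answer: $- \frac{1}{234} \approx -0.0042735$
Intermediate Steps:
$U = 25$ ($U = 5^{2} = 25$)
$\frac{1}{U - 259} = \frac{1}{25 - 259} = \frac{1}{-234} = - \frac{1}{234}$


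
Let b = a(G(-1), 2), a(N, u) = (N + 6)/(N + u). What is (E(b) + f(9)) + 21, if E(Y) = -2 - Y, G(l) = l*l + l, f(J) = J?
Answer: 25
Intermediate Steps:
G(l) = l + l² (G(l) = l² + l = l + l²)
a(N, u) = (6 + N)/(N + u)
b = 3 (b = (6 - (1 - 1))/(-(1 - 1) + 2) = (6 - 1*0)/(-1*0 + 2) = (6 + 0)/(0 + 2) = 6/2 = (½)*6 = 3)
(E(b) + f(9)) + 21 = ((-2 - 1*3) + 9) + 21 = ((-2 - 3) + 9) + 21 = (-5 + 9) + 21 = 4 + 21 = 25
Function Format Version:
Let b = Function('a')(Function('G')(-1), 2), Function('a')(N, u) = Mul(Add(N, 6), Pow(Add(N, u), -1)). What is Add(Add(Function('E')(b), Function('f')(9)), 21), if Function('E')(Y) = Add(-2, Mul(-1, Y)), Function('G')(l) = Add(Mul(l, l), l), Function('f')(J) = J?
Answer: 25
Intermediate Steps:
Function('G')(l) = Add(l, Pow(l, 2)) (Function('G')(l) = Add(Pow(l, 2), l) = Add(l, Pow(l, 2)))
Function('a')(N, u) = Mul(Pow(Add(N, u), -1), Add(6, N)) (Function('a')(N, u) = Mul(Add(6, N), Pow(Add(N, u), -1)) = Mul(Pow(Add(N, u), -1), Add(6, N)))
b = 3 (b = Mul(Pow(Add(Mul(-1, Add(1, -1)), 2), -1), Add(6, Mul(-1, Add(1, -1)))) = Mul(Pow(Add(Mul(-1, 0), 2), -1), Add(6, Mul(-1, 0))) = Mul(Pow(Add(0, 2), -1), Add(6, 0)) = Mul(Pow(2, -1), 6) = Mul(Rational(1, 2), 6) = 3)
Add(Add(Function('E')(b), Function('f')(9)), 21) = Add(Add(Add(-2, Mul(-1, 3)), 9), 21) = Add(Add(Add(-2, -3), 9), 21) = Add(Add(-5, 9), 21) = Add(4, 21) = 25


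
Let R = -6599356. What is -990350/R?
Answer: 17075/113782 ≈ 0.15007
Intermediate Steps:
-990350/R = -990350/(-6599356) = -990350*(-1/6599356) = 17075/113782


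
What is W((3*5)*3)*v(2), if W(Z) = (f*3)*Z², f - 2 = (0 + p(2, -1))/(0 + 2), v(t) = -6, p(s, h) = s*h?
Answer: -36450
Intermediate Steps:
p(s, h) = h*s
f = 1 (f = 2 + (0 - 1*2)/(0 + 2) = 2 + (0 - 2)/2 = 2 - 2*½ = 2 - 1 = 1)
W(Z) = 3*Z² (W(Z) = (1*3)*Z² = 3*Z²)
W((3*5)*3)*v(2) = (3*((3*5)*3)²)*(-6) = (3*(15*3)²)*(-6) = (3*45²)*(-6) = (3*2025)*(-6) = 6075*(-6) = -36450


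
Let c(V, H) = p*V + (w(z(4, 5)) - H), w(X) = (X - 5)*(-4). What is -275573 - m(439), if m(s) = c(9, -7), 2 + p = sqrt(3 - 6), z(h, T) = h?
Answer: -275566 - 9*I*sqrt(3) ≈ -2.7557e+5 - 15.588*I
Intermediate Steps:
w(X) = 20 - 4*X (w(X) = (-5 + X)*(-4) = 20 - 4*X)
p = -2 + I*sqrt(3) (p = -2 + sqrt(3 - 6) = -2 + sqrt(-3) = -2 + I*sqrt(3) ≈ -2.0 + 1.732*I)
c(V, H) = 4 - H + V*(-2 + I*sqrt(3)) (c(V, H) = (-2 + I*sqrt(3))*V + ((20 - 4*4) - H) = V*(-2 + I*sqrt(3)) + ((20 - 16) - H) = V*(-2 + I*sqrt(3)) + (4 - H) = 4 - H + V*(-2 + I*sqrt(3)))
m(s) = -7 + 9*I*sqrt(3) (m(s) = 4 - 1*(-7) - 1*9*(2 - I*sqrt(3)) = 4 + 7 + (-18 + 9*I*sqrt(3)) = -7 + 9*I*sqrt(3))
-275573 - m(439) = -275573 - (-7 + 9*I*sqrt(3)) = -275573 + (7 - 9*I*sqrt(3)) = -275566 - 9*I*sqrt(3)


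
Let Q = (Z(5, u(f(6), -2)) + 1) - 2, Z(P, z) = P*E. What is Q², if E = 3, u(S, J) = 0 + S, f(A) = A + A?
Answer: 196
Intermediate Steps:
f(A) = 2*A
u(S, J) = S
Z(P, z) = 3*P (Z(P, z) = P*3 = 3*P)
Q = 14 (Q = (3*5 + 1) - 2 = (15 + 1) - 2 = 16 - 2 = 14)
Q² = 14² = 196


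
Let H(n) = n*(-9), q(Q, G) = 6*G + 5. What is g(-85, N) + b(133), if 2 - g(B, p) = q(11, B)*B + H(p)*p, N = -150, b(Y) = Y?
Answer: 159710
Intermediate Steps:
q(Q, G) = 5 + 6*G
H(n) = -9*n
g(B, p) = 2 + 9*p**2 - B*(5 + 6*B) (g(B, p) = 2 - ((5 + 6*B)*B + (-9*p)*p) = 2 - (B*(5 + 6*B) - 9*p**2) = 2 - (-9*p**2 + B*(5 + 6*B)) = 2 + (9*p**2 - B*(5 + 6*B)) = 2 + 9*p**2 - B*(5 + 6*B))
g(-85, N) + b(133) = (2 + 9*(-150)**2 - 1*(-85)*(5 + 6*(-85))) + 133 = (2 + 9*22500 - 1*(-85)*(5 - 510)) + 133 = (2 + 202500 - 1*(-85)*(-505)) + 133 = (2 + 202500 - 42925) + 133 = 159577 + 133 = 159710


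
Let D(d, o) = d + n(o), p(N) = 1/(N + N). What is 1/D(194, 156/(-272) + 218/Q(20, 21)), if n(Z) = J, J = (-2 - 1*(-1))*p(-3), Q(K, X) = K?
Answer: 6/1165 ≈ 0.0051502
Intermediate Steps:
p(N) = 1/(2*N)
J = 1/6 (J = (-2 - 1*(-1))*((1/2)/(-3)) = (-2 + 1)*((1/2)*(-1/3)) = -1*(-1/6) = 1/6 ≈ 0.16667)
n(Z) = 1/6
D(d, o) = 1/6 + d (D(d, o) = d + 1/6 = 1/6 + d)
1/D(194, 156/(-272) + 218/Q(20, 21)) = 1/(1/6 + 194) = 1/(1165/6) = 6/1165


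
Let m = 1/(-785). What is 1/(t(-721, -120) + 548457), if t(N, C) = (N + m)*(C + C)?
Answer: 157/113275077 ≈ 1.3860e-6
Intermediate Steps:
m = -1/785 ≈ -0.0012739
t(N, C) = 2*C*(-1/785 + N) (t(N, C) = (N - 1/785)*(C + C) = (-1/785 + N)*(2*C) = 2*C*(-1/785 + N))
1/(t(-721, -120) + 548457) = 1/((2/785)*(-120)*(-1 + 785*(-721)) + 548457) = 1/((2/785)*(-120)*(-1 - 565985) + 548457) = 1/((2/785)*(-120)*(-565986) + 548457) = 1/(27167328/157 + 548457) = 1/(113275077/157) = 157/113275077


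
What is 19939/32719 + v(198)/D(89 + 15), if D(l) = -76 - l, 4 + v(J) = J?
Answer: -1379233/2944710 ≈ -0.46838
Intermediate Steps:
v(J) = -4 + J
19939/32719 + v(198)/D(89 + 15) = 19939/32719 + (-4 + 198)/(-76 - (89 + 15)) = 19939*(1/32719) + 194/(-76 - 1*104) = 19939/32719 + 194/(-76 - 104) = 19939/32719 + 194/(-180) = 19939/32719 + 194*(-1/180) = 19939/32719 - 97/90 = -1379233/2944710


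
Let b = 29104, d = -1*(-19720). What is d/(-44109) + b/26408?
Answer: 3288718/5020821 ≈ 0.65502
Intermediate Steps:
d = 19720
d/(-44109) + b/26408 = 19720/(-44109) + 29104/26408 = 19720*(-1/44109) + 29104*(1/26408) = -680/1521 + 3638/3301 = 3288718/5020821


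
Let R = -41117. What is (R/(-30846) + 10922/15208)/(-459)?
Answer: -240551837/53829909828 ≈ -0.0044687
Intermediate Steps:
(R/(-30846) + 10922/15208)/(-459) = (-41117/(-30846) + 10922/15208)/(-459) = (-41117*(-1/30846) + 10922*(1/15208))*(-1/459) = (41117/30846 + 5461/7604)*(-1/459) = (240551837/117276492)*(-1/459) = -240551837/53829909828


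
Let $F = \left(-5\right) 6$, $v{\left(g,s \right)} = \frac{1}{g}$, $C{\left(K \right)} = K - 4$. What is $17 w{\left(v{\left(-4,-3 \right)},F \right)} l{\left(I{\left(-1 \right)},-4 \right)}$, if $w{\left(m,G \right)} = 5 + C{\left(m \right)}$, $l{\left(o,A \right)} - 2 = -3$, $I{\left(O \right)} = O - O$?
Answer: $- \frac{51}{4} \approx -12.75$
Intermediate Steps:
$C{\left(K \right)} = -4 + K$
$I{\left(O \right)} = 0$
$l{\left(o,A \right)} = -1$ ($l{\left(o,A \right)} = 2 - 3 = -1$)
$F = -30$
$w{\left(m,G \right)} = 1 + m$ ($w{\left(m,G \right)} = 5 + \left(-4 + m\right) = 1 + m$)
$17 w{\left(v{\left(-4,-3 \right)},F \right)} l{\left(I{\left(-1 \right)},-4 \right)} = 17 \left(1 + \frac{1}{-4}\right) \left(-1\right) = 17 \left(1 - \frac{1}{4}\right) \left(-1\right) = 17 \cdot \frac{3}{4} \left(-1\right) = \frac{51}{4} \left(-1\right) = - \frac{51}{4}$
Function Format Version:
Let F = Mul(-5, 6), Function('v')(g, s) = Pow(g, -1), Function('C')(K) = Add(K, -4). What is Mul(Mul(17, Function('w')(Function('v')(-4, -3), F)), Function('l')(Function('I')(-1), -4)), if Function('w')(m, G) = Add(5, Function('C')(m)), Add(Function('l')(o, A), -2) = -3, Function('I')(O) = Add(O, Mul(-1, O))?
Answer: Rational(-51, 4) ≈ -12.750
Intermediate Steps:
Function('C')(K) = Add(-4, K)
Function('I')(O) = 0
Function('l')(o, A) = -1 (Function('l')(o, A) = Add(2, -3) = -1)
F = -30
Function('w')(m, G) = Add(1, m) (Function('w')(m, G) = Add(5, Add(-4, m)) = Add(1, m))
Mul(Mul(17, Function('w')(Function('v')(-4, -3), F)), Function('l')(Function('I')(-1), -4)) = Mul(Mul(17, Add(1, Pow(-4, -1))), -1) = Mul(Mul(17, Add(1, Rational(-1, 4))), -1) = Mul(Mul(17, Rational(3, 4)), -1) = Mul(Rational(51, 4), -1) = Rational(-51, 4)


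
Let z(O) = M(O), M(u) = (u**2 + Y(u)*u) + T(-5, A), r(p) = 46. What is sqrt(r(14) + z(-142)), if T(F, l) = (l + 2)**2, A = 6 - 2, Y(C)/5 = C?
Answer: sqrt(121066) ≈ 347.95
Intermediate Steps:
Y(C) = 5*C
A = 4
T(F, l) = (2 + l)**2
M(u) = 36 + 6*u**2 (M(u) = (u**2 + (5*u)*u) + (2 + 4)**2 = (u**2 + 5*u**2) + 6**2 = 6*u**2 + 36 = 36 + 6*u**2)
z(O) = 36 + 6*O**2
sqrt(r(14) + z(-142)) = sqrt(46 + (36 + 6*(-142)**2)) = sqrt(46 + (36 + 6*20164)) = sqrt(46 + (36 + 120984)) = sqrt(46 + 121020) = sqrt(121066)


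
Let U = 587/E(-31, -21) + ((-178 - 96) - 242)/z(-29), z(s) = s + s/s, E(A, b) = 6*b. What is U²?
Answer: 3010225/15876 ≈ 189.61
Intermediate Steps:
z(s) = 1 + s (z(s) = s + 1 = 1 + s)
U = 1735/126 (U = 587/((6*(-21))) + ((-178 - 96) - 242)/(1 - 29) = 587/(-126) + (-274 - 242)/(-28) = 587*(-1/126) - 516*(-1/28) = -587/126 + 129/7 = 1735/126 ≈ 13.770)
U² = (1735/126)² = 3010225/15876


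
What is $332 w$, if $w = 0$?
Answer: $0$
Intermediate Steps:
$332 w = 332 \cdot 0 = 0$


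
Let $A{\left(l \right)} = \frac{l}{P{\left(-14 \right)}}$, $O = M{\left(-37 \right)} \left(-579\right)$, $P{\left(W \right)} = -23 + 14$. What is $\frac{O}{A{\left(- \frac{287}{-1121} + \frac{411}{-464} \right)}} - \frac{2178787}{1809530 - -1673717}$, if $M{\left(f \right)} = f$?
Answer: $\frac{349325086155297295}{1140982837061} \approx 3.0616 \cdot 10^{5}$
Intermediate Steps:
$P{\left(W \right)} = -9$
$O = 21423$ ($O = \left(-37\right) \left(-579\right) = 21423$)
$A{\left(l \right)} = - \frac{l}{9}$ ($A{\left(l \right)} = \frac{l}{-9} = l \left(- \frac{1}{9}\right) = - \frac{l}{9}$)
$\frac{O}{A{\left(- \frac{287}{-1121} + \frac{411}{-464} \right)}} - \frac{2178787}{1809530 - -1673717} = \frac{21423}{\left(- \frac{1}{9}\right) \left(- \frac{287}{-1121} + \frac{411}{-464}\right)} - \frac{2178787}{1809530 - -1673717} = \frac{21423}{\left(- \frac{1}{9}\right) \left(\left(-287\right) \left(- \frac{1}{1121}\right) + 411 \left(- \frac{1}{464}\right)\right)} - \frac{2178787}{1809530 + 1673717} = \frac{21423}{\left(- \frac{1}{9}\right) \left(\frac{287}{1121} - \frac{411}{464}\right)} - \frac{2178787}{3483247} = \frac{21423}{\left(- \frac{1}{9}\right) \left(- \frac{327563}{520144}\right)} - \frac{2178787}{3483247} = \frac{21423}{\frac{327563}{4681296}} - \frac{2178787}{3483247} = 21423 \cdot \frac{4681296}{327563} - \frac{2178787}{3483247} = \frac{100287404208}{327563} - \frac{2178787}{3483247} = \frac{349325086155297295}{1140982837061}$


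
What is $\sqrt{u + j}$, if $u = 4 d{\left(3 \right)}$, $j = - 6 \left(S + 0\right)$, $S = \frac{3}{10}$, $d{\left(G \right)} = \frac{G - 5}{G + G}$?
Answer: $\frac{i \sqrt{705}}{15} \approx 1.7701 i$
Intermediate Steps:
$d{\left(G \right)} = \frac{-5 + G}{2 G}$
$S = \frac{3}{10}$ ($S = 3 \cdot \frac{1}{10} = \frac{3}{10} \approx 0.3$)
$j = - \frac{9}{5}$ ($j = - 6 \left(\frac{3}{10} + 0\right) = \left(-6\right) \frac{3}{10} = - \frac{9}{5} \approx -1.8$)
$u = - \frac{4}{3}$ ($u = 4 \frac{-5 + 3}{2 \cdot 3} = 4 \cdot \frac{1}{2} \cdot \frac{1}{3} \left(-2\right) = 4 \left(- \frac{1}{3}\right) = - \frac{4}{3} \approx -1.3333$)
$\sqrt{u + j} = \sqrt{- \frac{4}{3} - \frac{9}{5}} = \sqrt{- \frac{47}{15}} = \frac{i \sqrt{705}}{15}$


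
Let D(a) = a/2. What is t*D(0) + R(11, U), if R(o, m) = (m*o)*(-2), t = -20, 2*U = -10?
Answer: 110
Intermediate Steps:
U = -5 (U = (½)*(-10) = -5)
R(o, m) = -2*m*o
D(a) = a/2 (D(a) = a*(½) = a/2)
t*D(0) + R(11, U) = -10*0 - 2*(-5)*11 = -20*0 + 110 = 0 + 110 = 110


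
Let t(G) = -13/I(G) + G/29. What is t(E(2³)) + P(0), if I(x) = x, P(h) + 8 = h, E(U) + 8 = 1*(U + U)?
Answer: -2169/232 ≈ -9.3491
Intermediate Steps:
E(U) = -8 + 2*U (E(U) = -8 + 1*(U + U) = -8 + 1*(2*U) = -8 + 2*U)
P(h) = -8 + h
t(G) = -13/G + G/29
t(E(2³)) + P(0) = (-13/(-8 + 2*2³) + (-8 + 2*2³)/29) + (-8 + 0) = (-13/(-8 + 2*8) + (-8 + 2*8)/29) - 8 = (-13/(-8 + 16) + (-8 + 16)/29) - 8 = (-13/8 + (1/29)*8) - 8 = (-13*⅛ + 8/29) - 8 = (-13/8 + 8/29) - 8 = -313/232 - 8 = -2169/232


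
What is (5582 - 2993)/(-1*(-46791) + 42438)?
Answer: 863/29743 ≈ 0.029015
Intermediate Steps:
(5582 - 2993)/(-1*(-46791) + 42438) = 2589/(46791 + 42438) = 2589/89229 = 2589*(1/89229) = 863/29743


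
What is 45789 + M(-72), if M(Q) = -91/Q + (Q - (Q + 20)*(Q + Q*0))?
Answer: 3022147/72 ≈ 41974.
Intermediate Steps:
M(Q) = Q - 91/Q - Q*(20 + Q) (M(Q) = -91/Q + (Q - (20 + Q)*(Q + 0)) = -91/Q + (Q - (20 + Q)*Q) = -91/Q + (Q - Q*(20 + Q)) = Q - 91/Q - Q*(20 + Q))
45789 + M(-72) = 45789 + (-91 + (-72)²*(-19 - 1*(-72)))/(-72) = 45789 - (-91 + 5184*(-19 + 72))/72 = 45789 - (-91 + 5184*53)/72 = 45789 - (-91 + 274752)/72 = 45789 - 1/72*274661 = 45789 - 274661/72 = 3022147/72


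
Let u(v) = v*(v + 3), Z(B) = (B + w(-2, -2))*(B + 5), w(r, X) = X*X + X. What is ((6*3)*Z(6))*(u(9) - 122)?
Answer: -22176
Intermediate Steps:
w(r, X) = X + X² (w(r, X) = X² + X = X + X²)
Z(B) = (2 + B)*(5 + B) (Z(B) = (B - 2*(1 - 2))*(B + 5) = (B - 2*(-1))*(5 + B) = (B + 2)*(5 + B) = (2 + B)*(5 + B))
u(v) = v*(3 + v)
((6*3)*Z(6))*(u(9) - 122) = ((6*3)*(10 + 6² + 7*6))*(9*(3 + 9) - 122) = (18*(10 + 36 + 42))*(9*12 - 122) = (18*88)*(108 - 122) = 1584*(-14) = -22176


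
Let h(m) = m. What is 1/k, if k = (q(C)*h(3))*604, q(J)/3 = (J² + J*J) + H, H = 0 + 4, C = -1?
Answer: 1/32616 ≈ 3.0660e-5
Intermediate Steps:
H = 4
q(J) = 12 + 6*J² (q(J) = 3*((J² + J*J) + 4) = 3*((J² + J²) + 4) = 3*(2*J² + 4) = 3*(4 + 2*J²) = 12 + 6*J²)
k = 32616 (k = ((12 + 6*(-1)²)*3)*604 = ((12 + 6*1)*3)*604 = ((12 + 6)*3)*604 = (18*3)*604 = 54*604 = 32616)
1/k = 1/32616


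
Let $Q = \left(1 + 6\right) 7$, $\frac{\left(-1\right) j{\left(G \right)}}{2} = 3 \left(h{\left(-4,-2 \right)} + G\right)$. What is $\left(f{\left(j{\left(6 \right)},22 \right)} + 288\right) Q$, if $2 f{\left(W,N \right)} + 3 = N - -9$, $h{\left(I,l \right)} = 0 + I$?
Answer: $14798$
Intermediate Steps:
$h{\left(I,l \right)} = I$
$j{\left(G \right)} = 24 - 6 G$ ($j{\left(G \right)} = - 2 \cdot 3 \left(-4 + G\right) = - 2 \left(-12 + 3 G\right) = 24 - 6 G$)
$Q = 49$ ($Q = 7 \cdot 7 = 49$)
$f{\left(W,N \right)} = 3 + \frac{N}{2}$ ($f{\left(W,N \right)} = - \frac{3}{2} + \frac{N - -9}{2} = - \frac{3}{2} + \frac{N + 9}{2} = - \frac{3}{2} + \frac{9 + N}{2} = - \frac{3}{2} + \left(\frac{9}{2} + \frac{N}{2}\right) = 3 + \frac{N}{2}$)
$\left(f{\left(j{\left(6 \right)},22 \right)} + 288\right) Q = \left(\left(3 + \frac{1}{2} \cdot 22\right) + 288\right) 49 = \left(\left(3 + 11\right) + 288\right) 49 = \left(14 + 288\right) 49 = 302 \cdot 49 = 14798$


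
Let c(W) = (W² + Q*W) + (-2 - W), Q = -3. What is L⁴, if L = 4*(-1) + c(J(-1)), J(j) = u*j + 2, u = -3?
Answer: 1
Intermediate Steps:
J(j) = 2 - 3*j (J(j) = -3*j + 2 = 2 - 3*j)
c(W) = -2 + W² - 4*W (c(W) = (W² - 3*W) + (-2 - W) = -2 + W² - 4*W)
L = -1 (L = 4*(-1) + (-2 + (2 - 3*(-1))² - 4*(2 - 3*(-1))) = -4 + (-2 + (2 + 3)² - 4*(2 + 3)) = -4 + (-2 + 5² - 4*5) = -4 + (-2 + 25 - 20) = -4 + 3 = -1)
L⁴ = (-1)⁴ = 1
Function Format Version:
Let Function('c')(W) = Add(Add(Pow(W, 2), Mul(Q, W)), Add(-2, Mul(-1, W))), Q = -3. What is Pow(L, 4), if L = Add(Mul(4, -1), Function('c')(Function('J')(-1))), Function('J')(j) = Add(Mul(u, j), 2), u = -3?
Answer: 1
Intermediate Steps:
Function('J')(j) = Add(2, Mul(-3, j)) (Function('J')(j) = Add(Mul(-3, j), 2) = Add(2, Mul(-3, j)))
Function('c')(W) = Add(-2, Pow(W, 2), Mul(-4, W)) (Function('c')(W) = Add(Add(Pow(W, 2), Mul(-3, W)), Add(-2, Mul(-1, W))) = Add(-2, Pow(W, 2), Mul(-4, W)))
L = -1 (L = Add(Mul(4, -1), Add(-2, Pow(Add(2, Mul(-3, -1)), 2), Mul(-4, Add(2, Mul(-3, -1))))) = Add(-4, Add(-2, Pow(Add(2, 3), 2), Mul(-4, Add(2, 3)))) = Add(-4, Add(-2, Pow(5, 2), Mul(-4, 5))) = Add(-4, Add(-2, 25, -20)) = Add(-4, 3) = -1)
Pow(L, 4) = Pow(-1, 4) = 1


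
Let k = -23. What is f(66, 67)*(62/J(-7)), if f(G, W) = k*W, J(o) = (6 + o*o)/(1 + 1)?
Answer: -191084/55 ≈ -3474.3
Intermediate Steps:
J(o) = 3 + o**2/2 (J(o) = (6 + o**2)/2 = (6 + o**2)*(1/2) = 3 + o**2/2)
f(G, W) = -23*W
f(66, 67)*(62/J(-7)) = (-23*67)*(62/(3 + (1/2)*(-7)**2)) = -95542/(3 + (1/2)*49) = -95542/(3 + 49/2) = -95542/55/2 = -95542*2/55 = -1541*124/55 = -191084/55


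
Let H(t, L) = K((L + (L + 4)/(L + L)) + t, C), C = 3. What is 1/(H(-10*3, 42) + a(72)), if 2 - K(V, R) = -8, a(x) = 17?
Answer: 1/27 ≈ 0.037037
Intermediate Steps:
K(V, R) = 10 (K(V, R) = 2 - 1*(-8) = 2 + 8 = 10)
H(t, L) = 10
1/(H(-10*3, 42) + a(72)) = 1/(10 + 17) = 1/27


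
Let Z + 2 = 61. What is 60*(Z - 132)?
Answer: -4380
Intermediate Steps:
Z = 59 (Z = -2 + 61 = 59)
60*(Z - 132) = 60*(59 - 132) = 60*(-73) = -4380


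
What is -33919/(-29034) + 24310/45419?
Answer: 204216691/119881386 ≈ 1.7035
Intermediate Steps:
-33919/(-29034) + 24310/45419 = -33919*(-1/29034) + 24310*(1/45419) = 33919/29034 + 2210/4129 = 204216691/119881386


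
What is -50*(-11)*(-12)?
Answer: -6600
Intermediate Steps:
-50*(-11)*(-12) = -10*(-55)*(-12) = 550*(-12) = -6600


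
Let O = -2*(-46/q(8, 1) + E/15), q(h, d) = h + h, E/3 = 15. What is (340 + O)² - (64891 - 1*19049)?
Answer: 1113409/16 ≈ 69588.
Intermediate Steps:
E = 45 (E = 3*15 = 45)
q(h, d) = 2*h
O = -¼ (O = -2*(-46/(2*8) + 45/15) = -2*(-46/16 + 45*(1/15)) = -2*(-46*1/16 + 3) = -2*(-23/8 + 3) = -2*⅛ = -¼ ≈ -0.25000)
(340 + O)² - (64891 - 1*19049) = (340 - ¼)² - (64891 - 1*19049) = (1359/4)² - (64891 - 19049) = 1846881/16 - 1*45842 = 1846881/16 - 45842 = 1113409/16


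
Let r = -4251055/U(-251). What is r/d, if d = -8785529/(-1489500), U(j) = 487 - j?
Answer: -351774801250/360206689 ≈ -976.59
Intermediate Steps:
r = -4251055/738 (r = -4251055/(487 - 1*(-251)) = -4251055/(487 + 251) = -4251055/738 ≈ -5760.2)
d = 8785529/1489500 (d = -8785529*(-1/1489500) = 8785529/1489500 ≈ 5.8983)
r/d = -4251055/(738*8785529/1489500) = -4251055/738*1489500/8785529 = -351774801250/360206689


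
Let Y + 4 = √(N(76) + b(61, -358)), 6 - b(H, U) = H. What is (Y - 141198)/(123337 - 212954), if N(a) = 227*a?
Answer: 141202/89617 - √17197/89617 ≈ 1.5742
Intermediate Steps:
b(H, U) = 6 - H
Y = -4 + √17197 (Y = -4 + √(227*76 + (6 - 1*61)) = -4 + √(17252 + (6 - 61)) = -4 + √(17252 - 55) = -4 + √17197 ≈ 127.14)
(Y - 141198)/(123337 - 212954) = ((-4 + √17197) - 141198)/(123337 - 212954) = (-141202 + √17197)/(-89617) = (-141202 + √17197)*(-1/89617) = 141202/89617 - √17197/89617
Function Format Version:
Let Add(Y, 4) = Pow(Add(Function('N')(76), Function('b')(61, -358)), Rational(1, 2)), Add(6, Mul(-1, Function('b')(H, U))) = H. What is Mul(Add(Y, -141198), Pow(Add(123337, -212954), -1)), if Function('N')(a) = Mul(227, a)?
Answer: Add(Rational(141202, 89617), Mul(Rational(-1, 89617), Pow(17197, Rational(1, 2)))) ≈ 1.5742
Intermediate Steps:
Function('b')(H, U) = Add(6, Mul(-1, H))
Y = Add(-4, Pow(17197, Rational(1, 2))) (Y = Add(-4, Pow(Add(Mul(227, 76), Add(6, Mul(-1, 61))), Rational(1, 2))) = Add(-4, Pow(Add(17252, Add(6, -61)), Rational(1, 2))) = Add(-4, Pow(Add(17252, -55), Rational(1, 2))) = Add(-4, Pow(17197, Rational(1, 2))) ≈ 127.14)
Mul(Add(Y, -141198), Pow(Add(123337, -212954), -1)) = Mul(Add(Add(-4, Pow(17197, Rational(1, 2))), -141198), Pow(Add(123337, -212954), -1)) = Mul(Add(-141202, Pow(17197, Rational(1, 2))), Pow(-89617, -1)) = Mul(Add(-141202, Pow(17197, Rational(1, 2))), Rational(-1, 89617)) = Add(Rational(141202, 89617), Mul(Rational(-1, 89617), Pow(17197, Rational(1, 2))))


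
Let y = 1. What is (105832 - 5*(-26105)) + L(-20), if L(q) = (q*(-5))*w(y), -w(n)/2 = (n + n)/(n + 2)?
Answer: 708671/3 ≈ 2.3622e+5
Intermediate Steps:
w(n) = -4*n/(2 + n) (w(n) = -2*(n + n)/(n + 2) = -2*2*n/(2 + n) = -4*n/(2 + n))
L(q) = 20*q/3 (L(q) = (q*(-5))*(-4*1/(2 + 1)) = (-5*q)*(-4*1/3) = (-5*q)*(-4*1*1/3) = -5*q*(-4/3) = 20*q/3)
(105832 - 5*(-26105)) + L(-20) = (105832 - 5*(-26105)) + (20/3)*(-20) = (105832 + 130525) - 400/3 = 236357 - 400/3 = 708671/3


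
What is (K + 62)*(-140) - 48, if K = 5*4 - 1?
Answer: -11388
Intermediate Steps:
K = 19 (K = 20 - 1 = 19)
(K + 62)*(-140) - 48 = (19 + 62)*(-140) - 48 = 81*(-140) - 48 = -11340 - 48 = -11388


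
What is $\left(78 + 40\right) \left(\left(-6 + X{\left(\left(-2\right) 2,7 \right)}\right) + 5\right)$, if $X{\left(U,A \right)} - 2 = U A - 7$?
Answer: $-4012$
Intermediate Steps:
$X{\left(U,A \right)} = -5 + A U$ ($X{\left(U,A \right)} = 2 + \left(U A - 7\right) = 2 + \left(A U - 7\right) = 2 + \left(-7 + A U\right) = -5 + A U$)
$\left(78 + 40\right) \left(\left(-6 + X{\left(\left(-2\right) 2,7 \right)}\right) + 5\right) = \left(78 + 40\right) \left(\left(-6 + \left(-5 + 7 \left(\left(-2\right) 2\right)\right)\right) + 5\right) = 118 \left(\left(-6 + \left(-5 + 7 \left(-4\right)\right)\right) + 5\right) = 118 \left(\left(-6 - 33\right) + 5\right) = 118 \left(-39 + 5\right) = 118 \left(-34\right) = -4012$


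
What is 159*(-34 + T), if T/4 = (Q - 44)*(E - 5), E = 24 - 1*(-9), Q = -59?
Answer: -1839630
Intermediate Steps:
E = 33 (E = 24 + 9 = 33)
T = -11536 (T = 4*((-59 - 44)*(33 - 5)) = 4*(-103*28) = 4*(-2884) = -11536)
159*(-34 + T) = 159*(-34 - 11536) = 159*(-11570) = -1839630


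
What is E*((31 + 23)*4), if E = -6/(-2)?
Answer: 648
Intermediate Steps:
E = 3 (E = -6*(-½) = 3)
E*((31 + 23)*4) = 3*((31 + 23)*4) = 3*(54*4) = 3*216 = 648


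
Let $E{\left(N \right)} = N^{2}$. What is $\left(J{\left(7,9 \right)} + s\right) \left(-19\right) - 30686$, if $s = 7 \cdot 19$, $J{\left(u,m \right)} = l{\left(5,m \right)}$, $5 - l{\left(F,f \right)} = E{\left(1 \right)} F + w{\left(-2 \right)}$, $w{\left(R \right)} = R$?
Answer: $-33251$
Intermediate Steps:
$l{\left(F,f \right)} = 7 - F$ ($l{\left(F,f \right)} = 5 - \left(1^{2} F - 2\right) = 5 - \left(1 F - 2\right) = 5 - \left(F - 2\right) = 5 - \left(-2 + F\right) = 7 - F$)
$J{\left(u,m \right)} = 2$ ($J{\left(u,m \right)} = 7 - 5 = 2$)
$s = 133$
$\left(J{\left(7,9 \right)} + s\right) \left(-19\right) - 30686 = \left(2 + 133\right) \left(-19\right) - 30686 = 135 \left(-19\right) - 30686 = -2565 - 30686 = -33251$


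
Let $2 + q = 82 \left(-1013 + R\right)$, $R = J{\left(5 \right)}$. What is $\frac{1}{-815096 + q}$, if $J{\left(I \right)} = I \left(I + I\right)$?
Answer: $- \frac{1}{894064} \approx -1.1185 \cdot 10^{-6}$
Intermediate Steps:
$J{\left(I \right)} = 2 I^{2}$ ($J{\left(I \right)} = I 2 I = 2 I^{2}$)
$R = 50$ ($R = 2 \cdot 5^{2} = 2 \cdot 25 = 50$)
$q = -78968$ ($q = -2 + 82 \left(-1013 + 50\right) = -2 + 82 \left(-963\right) = -2 - 78966 = -78968$)
$\frac{1}{-815096 + q} = \frac{1}{-815096 - 78968} = \frac{1}{-894064} = - \frac{1}{894064}$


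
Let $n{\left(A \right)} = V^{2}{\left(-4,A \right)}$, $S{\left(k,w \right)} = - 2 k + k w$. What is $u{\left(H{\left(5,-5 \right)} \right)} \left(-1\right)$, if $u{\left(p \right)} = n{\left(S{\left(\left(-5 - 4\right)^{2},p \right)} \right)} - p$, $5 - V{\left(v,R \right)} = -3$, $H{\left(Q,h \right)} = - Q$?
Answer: $-69$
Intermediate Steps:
$V{\left(v,R \right)} = 8$ ($V{\left(v,R \right)} = 5 - -3 = 5 + 3 = 8$)
$n{\left(A \right)} = 64$ ($n{\left(A \right)} = 8^{2} = 64$)
$u{\left(p \right)} = 64 - p$
$u{\left(H{\left(5,-5 \right)} \right)} \left(-1\right) = \left(64 - \left(-1\right) 5\right) \left(-1\right) = \left(64 - -5\right) \left(-1\right) = \left(64 + 5\right) \left(-1\right) = 69 \left(-1\right) = -69$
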